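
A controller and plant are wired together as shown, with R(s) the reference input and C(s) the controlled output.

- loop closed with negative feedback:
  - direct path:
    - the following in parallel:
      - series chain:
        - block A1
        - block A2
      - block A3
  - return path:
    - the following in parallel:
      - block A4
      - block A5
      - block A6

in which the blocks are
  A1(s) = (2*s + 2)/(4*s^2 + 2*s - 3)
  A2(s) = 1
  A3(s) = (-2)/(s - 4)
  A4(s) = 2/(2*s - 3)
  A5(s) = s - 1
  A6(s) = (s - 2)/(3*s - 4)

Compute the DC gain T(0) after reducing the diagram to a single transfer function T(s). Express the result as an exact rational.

Step 1. combine A1, A2 in series; result (2*s + 2)/(4*s^2 + 2*s - 3)
Step 2. combine (A1*A2), A3 in parallel; result (-6*s^2 - 10*s - 2)/(4*s^3 - 14*s^2 - 11*s + 12)
Step 3. sum the parallel branches A4, A5, A6; result (6*s^3 - 21*s^2 + 28*s - 14)/(6*s^2 - 17*s + 12)
Step 4. feedback reduction of ((A1*A2)+A3), (A4+A5+A6); result (36*s^4 - 42*s^3 - 86*s^2 + 86*s + 24)/(12*s^5 + 86*s^4 - 250*s^3 + 63*s^2 + 252*s - 172)
That last expression is T(s); at s = 0 only the constant terms survive, so T(0) = 24/(-172) = -6/43.

Hence the answer: -6/43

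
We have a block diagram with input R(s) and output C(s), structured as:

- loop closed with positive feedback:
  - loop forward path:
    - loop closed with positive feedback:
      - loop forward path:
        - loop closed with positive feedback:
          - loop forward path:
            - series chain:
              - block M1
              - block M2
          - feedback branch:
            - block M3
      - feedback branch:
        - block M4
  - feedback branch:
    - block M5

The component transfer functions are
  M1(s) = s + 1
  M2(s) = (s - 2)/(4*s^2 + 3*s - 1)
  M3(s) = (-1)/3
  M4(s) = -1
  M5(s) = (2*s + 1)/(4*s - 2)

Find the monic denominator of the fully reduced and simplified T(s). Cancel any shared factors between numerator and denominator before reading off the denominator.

Step 1 - reduce the series chain M1, M2 = (s - 2)/(4*s - 1)
Step 2 - apply the feedback formula to (M1*M2), M3 = (3*s - 6)/(13*s - 5)
Step 3 - reduce the feedback loop with forward [(M1*M2)/(1-(M1*M2)*M3)] and return M4 = (3*s - 6)/(16*s - 11)
Step 4 - collapse the loop ([[(M1*M2)/(1-(M1*M2)*M3)]/(1-[(M1*M2)/(1-(M1*M2)*M3)]*M4)] forward, M5 return) = (12*s^2 - 30*s + 12)/(58*s^2 - 67*s + 28)
That last expression is T(s), already simplified. Scaling its denominator by 1/58 (the reciprocal of the leading coefficient) yields the monic denominator.

Answer: s^2 - 67*s/58 + 14/29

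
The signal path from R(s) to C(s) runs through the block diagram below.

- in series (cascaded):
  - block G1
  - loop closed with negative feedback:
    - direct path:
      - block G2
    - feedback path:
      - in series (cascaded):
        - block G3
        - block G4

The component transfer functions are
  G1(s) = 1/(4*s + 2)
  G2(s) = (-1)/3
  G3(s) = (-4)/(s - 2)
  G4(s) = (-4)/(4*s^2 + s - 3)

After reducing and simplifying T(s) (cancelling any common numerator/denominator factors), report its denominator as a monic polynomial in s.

Reducing step by step:

1. cascade G3, G4 -> 16/(4*s^3 - 7*s^2 - 5*s + 6)
2. close the feedback loop around G2, (G3*G4) -> (-4*s^3 + 7*s^2 + 5*s - 6)/(12*s^3 - 21*s^2 - 15*s + 2)
3. combine G1, [G2/(1+G2*(G3*G4))] in series -> (-4*s^3 + 7*s^2 + 5*s - 6)/(48*s^4 - 60*s^3 - 102*s^2 - 22*s + 4)
No further cancellation is possible in the step-3 result, so that is T(s). Its denominator becomes monic after dividing by the leading coefficient 48.

Answer: s^4 - 5*s^3/4 - 17*s^2/8 - 11*s/24 + 1/12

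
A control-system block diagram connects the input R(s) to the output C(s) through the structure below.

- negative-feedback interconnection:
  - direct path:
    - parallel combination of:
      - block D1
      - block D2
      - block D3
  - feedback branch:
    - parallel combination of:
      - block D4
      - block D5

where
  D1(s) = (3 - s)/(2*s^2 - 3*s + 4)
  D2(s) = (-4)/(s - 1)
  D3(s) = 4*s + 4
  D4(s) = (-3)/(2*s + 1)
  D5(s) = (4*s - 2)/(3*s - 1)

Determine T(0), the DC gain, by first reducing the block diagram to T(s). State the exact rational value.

Step 1 - parallel reduction of D1, D2, D3 -> (8*s^4 - 12*s^3 - s^2 + 28*s - 35)/(2*s^3 - 5*s^2 + 7*s - 4)
Step 2 - add D4, D5 (parallel) -> (8*s^2 - 9*s + 1)/(6*s^2 + s - 1)
Step 3 - reduce the feedback loop with forward (D1+D2+D3) and return (D4+D5) -> (48*s^6 - 64*s^5 - 26*s^4 + 179*s^3 - 181*s^2 - 63*s + 35)/(64*s^6 - 156*s^5 + 80*s^4 + 256*s^3 - 545*s^2 + 332*s - 31)
The step-3 result is T(s). Setting s = 0: T(0) = 35/(-31) = -35/31.

Final answer: -35/31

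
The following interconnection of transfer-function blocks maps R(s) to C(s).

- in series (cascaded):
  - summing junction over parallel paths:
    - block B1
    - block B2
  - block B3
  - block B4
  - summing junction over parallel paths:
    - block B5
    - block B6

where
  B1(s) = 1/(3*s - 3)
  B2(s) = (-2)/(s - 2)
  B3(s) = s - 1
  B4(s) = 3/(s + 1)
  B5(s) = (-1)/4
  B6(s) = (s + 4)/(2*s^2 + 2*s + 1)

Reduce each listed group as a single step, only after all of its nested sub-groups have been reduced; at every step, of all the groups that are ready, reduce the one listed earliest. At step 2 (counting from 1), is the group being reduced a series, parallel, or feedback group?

Step 1. parallel reduction of B1, B2
Step 2. add B5, B6 (parallel)
Step 3. cascade (B1+B2), B3, B4, (B5+B6)
So the answer for step 2 is parallel.

Answer: parallel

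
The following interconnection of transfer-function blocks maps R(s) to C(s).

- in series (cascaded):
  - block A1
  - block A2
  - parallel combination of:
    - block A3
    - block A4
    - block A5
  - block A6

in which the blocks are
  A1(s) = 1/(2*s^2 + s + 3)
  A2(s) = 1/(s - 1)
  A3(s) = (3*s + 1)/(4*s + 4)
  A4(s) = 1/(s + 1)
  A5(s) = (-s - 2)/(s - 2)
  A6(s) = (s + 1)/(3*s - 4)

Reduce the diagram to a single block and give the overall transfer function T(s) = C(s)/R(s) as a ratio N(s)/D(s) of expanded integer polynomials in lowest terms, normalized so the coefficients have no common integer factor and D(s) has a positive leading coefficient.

Step 1 - add A3, A4, A5 (parallel) -> (-s^2 - 13*s - 18)/(4*s^2 - 4*s - 8)
Step 2 - reduce the series chain A1, A2, (A3+A4+A5), A6: this yields T(s), and no further normalization is needed

Answer: (-s^2 - 13*s - 18)/(24*s^5 - 92*s^4 + 128*s^3 - 148*s^2 + 184*s - 96)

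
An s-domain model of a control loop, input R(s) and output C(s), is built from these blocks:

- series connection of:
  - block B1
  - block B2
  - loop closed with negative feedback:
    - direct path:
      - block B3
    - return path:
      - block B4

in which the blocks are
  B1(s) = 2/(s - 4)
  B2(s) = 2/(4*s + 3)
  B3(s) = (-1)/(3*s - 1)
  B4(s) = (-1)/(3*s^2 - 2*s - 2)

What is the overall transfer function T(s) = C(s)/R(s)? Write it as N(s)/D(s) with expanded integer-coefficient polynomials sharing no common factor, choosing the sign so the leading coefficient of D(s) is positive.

1. reduce the feedback loop with forward B3 and return B4 gives (-3*s^2 + 2*s + 2)/(9*s^3 - 9*s^2 - 4*s + 3)
2. reduce the series chain B1, B2, [B3/(1+B3*B4)] - this is the overall T(s), already in the required normalized form

Final answer: (-12*s^2 + 8*s + 8)/(36*s^5 - 153*s^4 - 7*s^3 + 172*s^2 + 9*s - 36)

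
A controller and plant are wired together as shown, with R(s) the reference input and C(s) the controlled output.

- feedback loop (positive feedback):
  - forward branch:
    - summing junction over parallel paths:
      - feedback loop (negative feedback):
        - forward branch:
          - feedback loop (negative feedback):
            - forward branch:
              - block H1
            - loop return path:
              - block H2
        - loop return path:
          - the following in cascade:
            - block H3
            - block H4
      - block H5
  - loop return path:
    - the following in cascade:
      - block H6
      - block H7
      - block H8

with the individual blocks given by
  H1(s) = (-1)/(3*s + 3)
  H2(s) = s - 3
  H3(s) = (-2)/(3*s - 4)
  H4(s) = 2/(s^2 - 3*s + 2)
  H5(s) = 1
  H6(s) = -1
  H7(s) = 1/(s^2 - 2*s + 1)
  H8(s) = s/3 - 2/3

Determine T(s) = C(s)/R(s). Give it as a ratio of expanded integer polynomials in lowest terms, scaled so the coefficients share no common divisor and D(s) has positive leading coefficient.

Answer: (18*s^6 - 69*s^5 - 3*s^4 + 363*s^3 - 639*s^2 + 438*s - 108)/(18*s^6 - 54*s^5 - 83*s^4 + 497*s^3 - 678*s^2 + 356*s - 60)

Working:
[1] apply the feedback formula to H1, H2 -> (-1)/(2*s + 6)
[2] reduce the series chain H3, H4 -> (-4)/(3*s^3 - 13*s^2 + 18*s - 8)
[3] apply the feedback formula to [H1/(1+H1*H2)], (H3*H4) -> (-3*s^3 + 13*s^2 - 18*s + 8)/(6*s^4 - 8*s^3 - 42*s^2 + 92*s - 44)
[4] combine [[H1/(1+H1*H2)]/(1+[H1/(1+H1*H2)]*(H3*H4))], H5 in parallel -> (6*s^4 - 11*s^3 - 29*s^2 + 74*s - 36)/(6*s^4 - 8*s^3 - 42*s^2 + 92*s - 44)
[5] combine H6, H7, H8 in series -> (2 - s)/(3*s^2 - 6*s + 3)
[6] reduce the feedback loop with forward ([[H1/(1+H1*H2)]/(1+[H1/(1+H1*H2)]*(H3*H4))]+H5) and return (H6*H7*H8), giving the overall T(s)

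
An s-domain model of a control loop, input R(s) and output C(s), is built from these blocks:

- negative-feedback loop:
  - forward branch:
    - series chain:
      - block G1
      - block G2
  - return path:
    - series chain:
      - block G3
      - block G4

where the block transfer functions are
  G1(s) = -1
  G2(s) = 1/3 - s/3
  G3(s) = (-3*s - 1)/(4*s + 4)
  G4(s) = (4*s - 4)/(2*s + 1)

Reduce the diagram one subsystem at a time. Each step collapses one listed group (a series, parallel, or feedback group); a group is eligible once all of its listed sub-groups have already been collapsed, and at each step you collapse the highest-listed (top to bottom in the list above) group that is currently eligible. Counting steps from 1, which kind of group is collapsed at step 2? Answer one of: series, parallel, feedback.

Step 1 - combine G1, G2 in series
Step 2 - combine G3, G4 in series
Step 3 - apply the feedback formula to (G1*G2), (G3*G4)
The group at step 2 is a series group.

Answer: series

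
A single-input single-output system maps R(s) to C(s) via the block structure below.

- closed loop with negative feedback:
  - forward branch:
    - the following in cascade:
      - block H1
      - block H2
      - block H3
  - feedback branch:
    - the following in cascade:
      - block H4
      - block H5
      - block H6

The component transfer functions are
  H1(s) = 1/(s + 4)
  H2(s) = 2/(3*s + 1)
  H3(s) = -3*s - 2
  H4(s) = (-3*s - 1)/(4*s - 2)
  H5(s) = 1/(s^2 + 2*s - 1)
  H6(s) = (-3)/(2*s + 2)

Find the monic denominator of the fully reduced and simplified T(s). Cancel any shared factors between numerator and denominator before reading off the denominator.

[1] reduce the series chain H1, H2, H3 gives (-6*s - 4)/(3*s^2 + 13*s + 4)
[2] multiply H4, H5, H6 (series) gives (9*s + 3)/(8*s^4 + 20*s^3 - 4*s^2 - 12*s + 4)
[3] close the feedback loop around (H1*H2*H3), (H4*H5*H6) gives (-24*s^5 - 76*s^4 - 28*s^3 + 44*s^2 + 12*s - 8)/(12*s^6 + 82*s^5 + 140*s^4 - 4*s^3 - 107*s^2 - 25*s + 2)
The result of step 3 is T(s) in lowest terms. Its denominator has leading coefficient 12; dividing the denominator through by 12 makes it monic.

Hence the answer: s^6 + 41*s^5/6 + 35*s^4/3 - s^3/3 - 107*s^2/12 - 25*s/12 + 1/6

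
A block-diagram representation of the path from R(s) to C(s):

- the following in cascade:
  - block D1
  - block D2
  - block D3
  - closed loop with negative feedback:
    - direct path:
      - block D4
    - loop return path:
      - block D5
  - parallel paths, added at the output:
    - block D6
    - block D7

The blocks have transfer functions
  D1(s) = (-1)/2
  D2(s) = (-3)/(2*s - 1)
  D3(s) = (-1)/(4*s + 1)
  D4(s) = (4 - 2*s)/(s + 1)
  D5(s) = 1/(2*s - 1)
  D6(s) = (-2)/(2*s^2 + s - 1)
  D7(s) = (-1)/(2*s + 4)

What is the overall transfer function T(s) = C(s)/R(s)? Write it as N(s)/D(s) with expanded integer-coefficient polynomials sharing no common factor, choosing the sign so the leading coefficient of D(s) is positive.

Step 1. feedback reduction of D4, D5: (-4*s^2 + 10*s - 4)/(2*s^2 - s + 3)
Step 2. parallel reduction of D6, D7: (-2*s^2 - 5*s - 7)/(4*s^3 + 10*s^2 + 2*s - 4)
Step 3. combine D1, D2, D3, [D4/(1+D4*D5)], (D6+D7) in series, which is the overall transfer function T(s) = C(s)/R(s) in lowest terms

Therefore the answer is (-6*s^3 - 3*s^2 + 9*s + 42)/(32*s^6 + 72*s^5 + 40*s^4 + 86*s^3 + 60*s^2 - 38*s - 12).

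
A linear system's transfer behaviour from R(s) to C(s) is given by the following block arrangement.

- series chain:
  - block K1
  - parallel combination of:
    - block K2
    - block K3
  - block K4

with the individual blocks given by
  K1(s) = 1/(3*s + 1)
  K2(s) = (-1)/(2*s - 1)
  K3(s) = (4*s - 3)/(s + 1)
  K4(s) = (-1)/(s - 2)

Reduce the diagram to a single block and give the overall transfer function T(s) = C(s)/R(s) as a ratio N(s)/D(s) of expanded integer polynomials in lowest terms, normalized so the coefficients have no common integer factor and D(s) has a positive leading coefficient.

1. reduce the parallel group K2, K3; result (8*s^2 - 11*s + 2)/(2*s^2 + s - 1)
2. combine K1, (K2+K3), K4 in series; the result is T(s) itself (integer coefficients, no common factor, positive leading denominator coefficient)

Final answer: (-8*s^2 + 11*s - 2)/(6*s^4 - 7*s^3 - 12*s^2 + 3*s + 2)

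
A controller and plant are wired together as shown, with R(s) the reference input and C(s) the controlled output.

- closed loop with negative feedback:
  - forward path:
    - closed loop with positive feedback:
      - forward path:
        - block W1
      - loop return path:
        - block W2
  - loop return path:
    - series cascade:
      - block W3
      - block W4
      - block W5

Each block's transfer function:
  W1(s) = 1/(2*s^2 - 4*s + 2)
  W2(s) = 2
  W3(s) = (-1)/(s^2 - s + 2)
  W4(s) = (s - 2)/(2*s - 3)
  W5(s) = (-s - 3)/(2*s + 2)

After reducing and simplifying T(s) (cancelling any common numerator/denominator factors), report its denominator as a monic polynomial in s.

[1] reduce the feedback loop with forward W1 and return W2; result 1/(2*s^2 - 4*s)
[2] cascade W3, W4, W5; result (s^2 + s - 6)/(4*s^4 - 6*s^3 + 4*s^2 + 2*s - 12)
[3] apply the feedback formula to [W1/(1-W1*W2)], (W3*W4*W5); result (4*s^4 - 6*s^3 + 4*s^2 + 2*s - 12)/(8*s^6 - 28*s^5 + 32*s^4 - 12*s^3 - 31*s^2 + 49*s - 6)
Step 3 gives the fully reduced T(s), with no common factor left to cancel. The denominator's leading coefficient is 8, so divide each of its coefficients by 8 to get the monic form.

Hence the answer: s^6 - 7*s^5/2 + 4*s^4 - 3*s^3/2 - 31*s^2/8 + 49*s/8 - 3/4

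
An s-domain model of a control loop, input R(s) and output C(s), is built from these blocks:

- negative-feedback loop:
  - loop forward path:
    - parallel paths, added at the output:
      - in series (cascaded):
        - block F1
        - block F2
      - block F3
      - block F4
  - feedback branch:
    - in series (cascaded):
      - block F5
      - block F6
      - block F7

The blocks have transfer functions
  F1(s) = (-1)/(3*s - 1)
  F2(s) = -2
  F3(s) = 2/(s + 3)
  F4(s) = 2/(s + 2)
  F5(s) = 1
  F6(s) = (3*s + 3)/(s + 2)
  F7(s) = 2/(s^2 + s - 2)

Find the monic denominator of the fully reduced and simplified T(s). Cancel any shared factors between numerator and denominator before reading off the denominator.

Step 1 - multiply F1, F2 (series) = 2/(3*s - 1)
Step 2 - combine (F1*F2), F3, F4 in parallel = (14*s^2 + 36*s + 2)/(3*s^3 + 14*s^2 + 13*s - 6)
Step 3 - combine F5, F6, F7 in series = (6*s + 6)/(s^3 + 3*s^2 - 4)
Step 4 - feedback reduction of ((F1*F2)+F3+F4), (F5*F6*F7) = (14*s^5 + 78*s^4 + 110*s^3 - 50*s^2 - 144*s - 8)/(3*s^6 + 23*s^5 + 55*s^4 + 105*s^3 + 226*s^2 + 176*s + 36)
No further cancellation is possible in the step-4 result, so that is T(s). Its denominator becomes monic after dividing by the leading coefficient 3.

Final answer: s^6 + 23*s^5/3 + 55*s^4/3 + 35*s^3 + 226*s^2/3 + 176*s/3 + 12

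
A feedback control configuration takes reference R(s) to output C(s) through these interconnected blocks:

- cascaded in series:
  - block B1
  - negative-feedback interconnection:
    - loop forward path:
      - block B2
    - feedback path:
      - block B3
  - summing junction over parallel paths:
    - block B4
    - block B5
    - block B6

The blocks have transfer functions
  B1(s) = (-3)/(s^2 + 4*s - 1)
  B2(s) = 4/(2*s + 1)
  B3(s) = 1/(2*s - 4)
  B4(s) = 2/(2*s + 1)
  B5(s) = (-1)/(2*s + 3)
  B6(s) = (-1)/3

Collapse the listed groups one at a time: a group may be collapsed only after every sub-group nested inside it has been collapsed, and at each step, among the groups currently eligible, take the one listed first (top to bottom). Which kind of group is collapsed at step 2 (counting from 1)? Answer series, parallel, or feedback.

Reducing step by step:

1. reduce the feedback loop with forward B2 and return B3
2. parallel reduction of B4, B5, B6
3. cascade B1, [B2/(1+B2*B3)], (B4+B5+B6)
The group at step 2 is a parallel group.

Answer: parallel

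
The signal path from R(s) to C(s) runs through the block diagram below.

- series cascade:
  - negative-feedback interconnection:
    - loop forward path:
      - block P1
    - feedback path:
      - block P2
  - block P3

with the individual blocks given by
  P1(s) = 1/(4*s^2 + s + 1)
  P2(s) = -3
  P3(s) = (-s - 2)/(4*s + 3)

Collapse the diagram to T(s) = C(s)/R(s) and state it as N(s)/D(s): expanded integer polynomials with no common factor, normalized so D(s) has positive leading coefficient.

Answer: (-s - 2)/(16*s^3 + 16*s^2 - 5*s - 6)

Working:
(1) feedback reduction of P1, P2, giving 1/(4*s^2 + s - 2)
(2) combine [P1/(1+P1*P2)], P3 in series - this is the overall T(s), already in the required normalized form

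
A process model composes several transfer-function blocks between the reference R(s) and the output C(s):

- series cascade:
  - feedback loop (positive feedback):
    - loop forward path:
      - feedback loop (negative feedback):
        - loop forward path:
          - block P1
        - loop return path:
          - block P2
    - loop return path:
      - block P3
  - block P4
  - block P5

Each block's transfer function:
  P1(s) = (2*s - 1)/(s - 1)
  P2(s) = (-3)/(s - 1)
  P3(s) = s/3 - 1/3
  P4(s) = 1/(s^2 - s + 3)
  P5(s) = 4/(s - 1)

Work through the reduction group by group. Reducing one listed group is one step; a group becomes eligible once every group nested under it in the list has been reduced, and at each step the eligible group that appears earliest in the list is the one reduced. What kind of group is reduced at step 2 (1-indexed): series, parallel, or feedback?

Step 1: reduce the feedback loop with forward P1 and return P2
Step 2: collapse the loop ([P1/(1+P1*P2)] forward, P3 return)
Step 3: multiply [[P1/(1+P1*P2)]/(1-[P1/(1+P1*P2)]*P3)], P4, P5 (series)
At step 2 the group reduced is feedback.

Answer: feedback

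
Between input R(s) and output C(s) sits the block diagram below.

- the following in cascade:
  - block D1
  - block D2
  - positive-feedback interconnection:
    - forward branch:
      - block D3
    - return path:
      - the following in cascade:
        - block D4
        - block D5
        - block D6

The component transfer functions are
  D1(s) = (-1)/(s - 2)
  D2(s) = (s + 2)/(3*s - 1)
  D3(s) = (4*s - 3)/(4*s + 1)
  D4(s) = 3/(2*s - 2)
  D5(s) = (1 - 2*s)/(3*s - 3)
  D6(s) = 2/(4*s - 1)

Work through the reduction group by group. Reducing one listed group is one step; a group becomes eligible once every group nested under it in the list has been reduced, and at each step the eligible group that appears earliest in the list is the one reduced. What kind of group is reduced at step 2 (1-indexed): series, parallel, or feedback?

Reducing step by step:

Step 1: reduce the series chain D4, D5, D6
Step 2: feedback reduction of D3, (D4*D5*D6)
Step 3: combine D1, D2, [D3/(1-D3*(D4*D5*D6))] in series
At step 2 the group reduced is feedback.

Answer: feedback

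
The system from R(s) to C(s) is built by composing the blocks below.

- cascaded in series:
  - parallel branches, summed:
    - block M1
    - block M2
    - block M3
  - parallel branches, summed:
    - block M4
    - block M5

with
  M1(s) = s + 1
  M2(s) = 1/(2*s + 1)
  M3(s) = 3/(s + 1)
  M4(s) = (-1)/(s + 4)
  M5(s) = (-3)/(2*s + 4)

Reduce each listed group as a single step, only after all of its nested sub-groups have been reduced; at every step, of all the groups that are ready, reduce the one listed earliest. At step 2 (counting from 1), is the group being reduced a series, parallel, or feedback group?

Answer: parallel

Working:
Step 1 - sum the parallel branches M1, M2, M3
Step 2 - sum the parallel branches M4, M5
Step 3 - cascade (M1+M2+M3), (M4+M5)
The group at step 2 is a parallel group.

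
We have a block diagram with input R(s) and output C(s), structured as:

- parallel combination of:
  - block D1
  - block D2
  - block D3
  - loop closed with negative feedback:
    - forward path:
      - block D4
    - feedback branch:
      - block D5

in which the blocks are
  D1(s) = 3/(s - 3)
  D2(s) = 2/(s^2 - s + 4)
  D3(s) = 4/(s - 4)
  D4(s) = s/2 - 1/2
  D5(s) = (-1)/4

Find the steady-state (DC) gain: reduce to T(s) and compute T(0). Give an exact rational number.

1. reduce the feedback loop with forward D4 and return D5; result (4 - 4*s)/(s - 9)
2. combine D1, D2, D3, [D4/(1+D4*D5)] in parallel; result (-4*s^5 + 43*s^4 - 216*s^3 + 551*s^2 - 766*s + 840)/(s^5 - 17*s^4 + 95*s^3 - 247*s^2 + 408*s - 432)
The step-2 result is T(s). Setting s = 0: T(0) = 840/(-432) = -35/18.

Therefore the answer is -35/18.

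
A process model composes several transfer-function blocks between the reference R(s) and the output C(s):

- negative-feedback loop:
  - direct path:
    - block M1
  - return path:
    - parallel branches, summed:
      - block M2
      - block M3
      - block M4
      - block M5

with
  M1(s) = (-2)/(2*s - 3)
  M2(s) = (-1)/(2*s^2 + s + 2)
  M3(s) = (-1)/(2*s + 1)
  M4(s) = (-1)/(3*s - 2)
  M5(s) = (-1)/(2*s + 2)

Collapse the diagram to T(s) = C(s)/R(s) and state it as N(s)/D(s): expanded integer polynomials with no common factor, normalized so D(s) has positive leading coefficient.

Answer: (-24*s^5 - 32*s^4 - 22*s^3 - 6*s^2 + 16*s + 8)/(24*s^6 - 4*s^5 + 6*s^4 + 15*s^3 + 16*s^2 + 20*s)

Working:
[1] add M2, M3, M4, M5 (parallel): (-32*s^4 - 42*s^3 - 41*s^2 - 4*s + 12)/(24*s^5 + 32*s^4 + 22*s^3 + 6*s^2 - 16*s - 8)
[2] apply the feedback formula to M1, (M2+M3+M4+M5): this yields T(s), and no further normalization is needed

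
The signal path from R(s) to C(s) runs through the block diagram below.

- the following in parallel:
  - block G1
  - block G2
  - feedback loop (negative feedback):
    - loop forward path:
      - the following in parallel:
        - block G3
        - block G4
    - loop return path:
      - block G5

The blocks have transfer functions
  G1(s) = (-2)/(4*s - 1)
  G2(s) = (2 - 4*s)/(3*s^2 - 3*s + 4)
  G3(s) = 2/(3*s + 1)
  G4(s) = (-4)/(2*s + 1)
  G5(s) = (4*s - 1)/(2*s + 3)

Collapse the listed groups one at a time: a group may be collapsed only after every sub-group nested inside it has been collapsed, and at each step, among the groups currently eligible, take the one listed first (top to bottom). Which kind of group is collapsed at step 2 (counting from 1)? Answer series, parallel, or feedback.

1. reduce the parallel group G3, G4
2. feedback reduction of (G3+G4), G5
3. sum the parallel branches G1, G2, [(G3+G4)/(1+(G3+G4)*G5)]
Step 2 collapses a feedback group.

Answer: feedback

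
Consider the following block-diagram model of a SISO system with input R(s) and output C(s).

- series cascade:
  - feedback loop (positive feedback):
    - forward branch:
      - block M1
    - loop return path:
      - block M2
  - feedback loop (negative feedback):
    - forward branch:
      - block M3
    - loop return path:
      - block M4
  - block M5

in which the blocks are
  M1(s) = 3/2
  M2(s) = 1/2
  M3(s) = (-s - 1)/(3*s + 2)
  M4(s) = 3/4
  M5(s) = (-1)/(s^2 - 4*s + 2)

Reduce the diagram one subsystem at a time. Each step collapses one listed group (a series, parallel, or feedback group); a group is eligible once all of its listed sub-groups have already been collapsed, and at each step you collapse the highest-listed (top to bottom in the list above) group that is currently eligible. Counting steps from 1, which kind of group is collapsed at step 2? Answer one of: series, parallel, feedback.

Reducing step by step:

1. collapse the loop (M1 forward, M2 return)
2. close the feedback loop around M3, M4
3. combine [M1/(1-M1*M2)], [M3/(1+M3*M4)], M5 in series
So the answer for step 2 is feedback.

Answer: feedback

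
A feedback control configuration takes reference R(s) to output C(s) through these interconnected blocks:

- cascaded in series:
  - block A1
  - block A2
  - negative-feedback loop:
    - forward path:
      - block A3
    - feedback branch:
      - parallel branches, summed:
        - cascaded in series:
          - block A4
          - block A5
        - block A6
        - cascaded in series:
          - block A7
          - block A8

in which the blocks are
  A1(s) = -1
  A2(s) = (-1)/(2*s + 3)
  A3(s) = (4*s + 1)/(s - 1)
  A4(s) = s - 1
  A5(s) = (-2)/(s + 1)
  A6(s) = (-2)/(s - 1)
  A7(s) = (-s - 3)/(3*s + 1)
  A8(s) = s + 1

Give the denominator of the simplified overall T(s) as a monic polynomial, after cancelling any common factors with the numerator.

(1) reduce the series chain A4, A5: (2 - 2*s)/(s + 1)
(2) reduce the series chain A7, A8: (-s^2 - 4*s - 3)/(3*s + 1)
(3) add (A4*A5), A6, (A7*A8) (parallel): (-s^4 - 10*s^3 + 2*s^2 - 6*s - 1)/(3*s^3 + s^2 - 3*s - 1)
(4) reduce the feedback loop with forward A3 and return ((A4*A5)+A6+(A7*A8)): (-12*s^4 - 7*s^3 + 11*s^2 + 7*s + 1)/(4*s^5 + 38*s^4 + 4*s^3 + 26*s^2 + 8*s)
(5) series reduction of A1, A2, [A3/(1+A3*((A4*A5)+A6+(A7*A8)))]: (-12*s^4 - 7*s^3 + 11*s^2 + 7*s + 1)/(8*s^6 + 88*s^5 + 122*s^4 + 64*s^3 + 94*s^2 + 24*s)
The result of step 5 is T(s) in lowest terms. Its denominator has leading coefficient 8; dividing the denominator through by 8 makes it monic.

Hence the answer: s^6 + 11*s^5 + 61*s^4/4 + 8*s^3 + 47*s^2/4 + 3*s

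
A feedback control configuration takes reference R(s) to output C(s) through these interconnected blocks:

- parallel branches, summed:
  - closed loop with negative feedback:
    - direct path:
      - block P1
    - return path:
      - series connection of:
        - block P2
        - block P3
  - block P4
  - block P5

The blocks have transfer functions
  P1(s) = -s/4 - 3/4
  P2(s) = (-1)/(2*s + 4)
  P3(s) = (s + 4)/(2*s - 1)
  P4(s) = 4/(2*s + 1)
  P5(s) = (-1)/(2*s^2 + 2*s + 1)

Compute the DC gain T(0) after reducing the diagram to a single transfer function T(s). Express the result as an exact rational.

Step 1: combine P2, P3 in series -> (-s - 4)/(4*s^2 + 6*s - 4)
Step 2: close the feedback loop around P1, (P2*P3) -> (-4*s^3 - 18*s^2 - 14*s + 12)/(17*s^2 + 31*s - 4)
Step 3: sum the parallel branches [P1/(1+P1*(P2*P3))], P4, P5 -> (-16*s^6 - 96*s^5 - 44*s^4 + 238*s^3 + 203*s^2 + 103*s)/(68*s^5 + 226*s^4 + 238*s^3 + 117*s^2 + 15*s - 4)
Evaluating the step-3 result (the overall T(s)) at s = 0 gives T(0) = 0/(-4) = 0.

Therefore the answer is 0.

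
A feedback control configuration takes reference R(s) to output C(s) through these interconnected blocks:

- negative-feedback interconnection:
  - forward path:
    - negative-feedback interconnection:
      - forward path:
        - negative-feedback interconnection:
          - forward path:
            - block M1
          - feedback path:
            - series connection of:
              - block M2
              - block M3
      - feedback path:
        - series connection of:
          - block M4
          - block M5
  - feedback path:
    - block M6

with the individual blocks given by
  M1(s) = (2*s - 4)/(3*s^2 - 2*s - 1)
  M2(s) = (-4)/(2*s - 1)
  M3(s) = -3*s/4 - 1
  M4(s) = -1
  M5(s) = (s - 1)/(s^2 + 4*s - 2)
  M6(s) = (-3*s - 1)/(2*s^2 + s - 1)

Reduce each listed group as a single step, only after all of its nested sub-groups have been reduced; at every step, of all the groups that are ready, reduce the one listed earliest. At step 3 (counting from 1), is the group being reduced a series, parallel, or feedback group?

[1] multiply M2, M3 (series)
[2] apply the feedback formula to M1, (M2*M3)
[3] series reduction of M4, M5
[4] close the feedback loop around [M1/(1+M1*(M2*M3))], (M4*M5)
[5] collapse the loop ([[M1/(1+M1*(M2*M3))]/(1+[M1/(1+M1*(M2*M3))]*(M4*M5))] forward, M6 return)
Step 3: series.

Hence the answer: series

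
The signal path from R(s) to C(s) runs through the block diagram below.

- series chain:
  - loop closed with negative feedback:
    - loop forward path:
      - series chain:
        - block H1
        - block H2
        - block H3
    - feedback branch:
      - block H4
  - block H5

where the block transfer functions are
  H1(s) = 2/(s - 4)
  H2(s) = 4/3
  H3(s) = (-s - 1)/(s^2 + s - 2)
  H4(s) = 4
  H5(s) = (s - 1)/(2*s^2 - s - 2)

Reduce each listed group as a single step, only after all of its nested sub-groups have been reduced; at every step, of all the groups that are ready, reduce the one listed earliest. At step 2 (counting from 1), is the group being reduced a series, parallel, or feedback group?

[1] series reduction of H1, H2, H3
[2] feedback reduction of (H1*H2*H3), H4
[3] series reduction of [(H1*H2*H3)/(1+(H1*H2*H3)*H4)], H5
The group at step 2 is a feedback group.

Final answer: feedback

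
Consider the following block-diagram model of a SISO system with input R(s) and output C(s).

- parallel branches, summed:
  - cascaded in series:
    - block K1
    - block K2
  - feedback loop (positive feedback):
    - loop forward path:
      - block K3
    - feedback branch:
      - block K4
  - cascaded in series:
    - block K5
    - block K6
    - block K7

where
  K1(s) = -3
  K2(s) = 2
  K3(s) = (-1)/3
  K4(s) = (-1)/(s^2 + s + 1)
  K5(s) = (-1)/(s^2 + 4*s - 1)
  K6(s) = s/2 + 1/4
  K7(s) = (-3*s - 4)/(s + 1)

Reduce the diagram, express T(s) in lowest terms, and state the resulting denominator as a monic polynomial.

Reducing step by step:

Step 1 - multiply K1, K2 (series) -> -6
Step 2 - reduce the feedback loop with forward K3 and return K4 -> (-s^2 - s - 1)/(3*s^2 + 3*s + 2)
Step 3 - reduce the series chain K5, K6, K7 -> (6*s^2 + 11*s + 4)/(4*s^3 + 20*s^2 + 12*s - 4)
Step 4 - sum the parallel branches (K1*K2), [K3/(1-K3*K4)], (K5*K6*K7) -> (-76*s^5 - 438*s^4 - 609*s^3 - 355*s^2 - 46*s + 60)/(12*s^5 + 72*s^4 + 104*s^3 + 64*s^2 + 12*s - 8)
Step 4 gives the fully reduced T(s), with no common factor left to cancel. The denominator's leading coefficient is 12, so divide each of its coefficients by 12 to get the monic form.

Answer: s^5 + 6*s^4 + 26*s^3/3 + 16*s^2/3 + s - 2/3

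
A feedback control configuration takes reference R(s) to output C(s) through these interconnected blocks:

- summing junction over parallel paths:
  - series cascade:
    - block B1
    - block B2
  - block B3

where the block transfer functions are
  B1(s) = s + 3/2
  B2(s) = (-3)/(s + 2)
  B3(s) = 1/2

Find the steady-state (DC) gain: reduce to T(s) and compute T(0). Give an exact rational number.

First reduce the diagram to T(s).

1. cascade B1, B2; result (-6*s - 9)/(2*s + 4)
2. combine (B1*B2), B3 in parallel; result (-5*s - 7)/(2*s + 4)
That last expression is T(s); at s = 0 only the constant terms survive, so T(0) = -7/4.

Answer: -7/4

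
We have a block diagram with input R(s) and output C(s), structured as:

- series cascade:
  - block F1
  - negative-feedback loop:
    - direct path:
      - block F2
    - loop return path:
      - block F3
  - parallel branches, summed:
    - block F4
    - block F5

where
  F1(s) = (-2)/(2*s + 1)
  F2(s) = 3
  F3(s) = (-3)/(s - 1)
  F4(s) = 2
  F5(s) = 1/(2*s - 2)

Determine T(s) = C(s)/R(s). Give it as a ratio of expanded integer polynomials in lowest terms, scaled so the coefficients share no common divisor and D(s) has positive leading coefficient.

Step 1. apply the feedback formula to F2, F3, giving (3*s - 3)/(s - 10)
Step 2. add F4, F5 (parallel), giving (4*s - 3)/(2*s - 2)
Step 3. combine F1, [F2/(1+F2*F3)], (F4+F5) in series; the result is T(s) itself (integer coefficients, no common factor, positive leading denominator coefficient)

Final answer: (9 - 12*s)/(2*s^2 - 19*s - 10)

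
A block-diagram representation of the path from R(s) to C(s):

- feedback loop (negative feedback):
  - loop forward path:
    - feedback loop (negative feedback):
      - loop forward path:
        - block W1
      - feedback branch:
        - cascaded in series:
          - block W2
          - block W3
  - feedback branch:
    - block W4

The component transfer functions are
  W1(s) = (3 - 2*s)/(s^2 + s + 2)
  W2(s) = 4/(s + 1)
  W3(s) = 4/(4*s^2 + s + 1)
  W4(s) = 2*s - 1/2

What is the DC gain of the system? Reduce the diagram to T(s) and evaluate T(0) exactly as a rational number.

(1) multiply W2, W3 (series), giving 16/(4*s^3 + 5*s^2 + 2*s + 1)
(2) reduce the feedback loop with forward W1 and return (W2*W3), giving (-8*s^4 + 2*s^3 + 11*s^2 + 4*s + 3)/(4*s^5 + 9*s^4 + 15*s^3 + 13*s^2 - 27*s + 50)
(3) feedback reduction of [W1/(1+W1*(W2*W3))], W4, giving (16*s^4 - 4*s^3 - 22*s^2 - 8*s - 6)/(24*s^5 - 34*s^4 - 72*s^3 - 31*s^2 + 46*s - 97)
That last expression is T(s); at s = 0 only the constant terms survive, so T(0) = -6/(-97) = 6/97.

Final answer: 6/97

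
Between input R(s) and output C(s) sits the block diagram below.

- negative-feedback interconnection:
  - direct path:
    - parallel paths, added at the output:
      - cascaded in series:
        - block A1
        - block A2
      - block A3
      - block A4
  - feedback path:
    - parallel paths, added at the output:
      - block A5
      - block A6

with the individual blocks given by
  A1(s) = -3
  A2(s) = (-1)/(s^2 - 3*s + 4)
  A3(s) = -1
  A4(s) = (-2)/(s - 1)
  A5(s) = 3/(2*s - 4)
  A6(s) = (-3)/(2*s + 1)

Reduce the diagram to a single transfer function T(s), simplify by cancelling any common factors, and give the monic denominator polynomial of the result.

Step 1 - cascade A1, A2: 3/(s^2 - 3*s + 4)
Step 2 - reduce the parallel group (A1*A2), A3, A4: (-s^3 + 2*s^2 + 2*s - 7)/(s^3 - 4*s^2 + 7*s - 4)
Step 3 - sum the parallel branches A5, A6: 15/(4*s^2 - 6*s - 4)
Step 4 - reduce the feedback loop with forward ((A1*A2)+A3+A4) and return (A5+A6): (-4*s^5 + 14*s^4 - 48*s^2 + 34*s + 28)/(4*s^5 - 22*s^4 + 33*s^3 - 12*s^2 + 26*s - 89)
The result of step 4 is T(s) in lowest terms. Its denominator has leading coefficient 4; dividing the denominator through by 4 makes it monic.

Hence the answer: s^5 - 11*s^4/2 + 33*s^3/4 - 3*s^2 + 13*s/2 - 89/4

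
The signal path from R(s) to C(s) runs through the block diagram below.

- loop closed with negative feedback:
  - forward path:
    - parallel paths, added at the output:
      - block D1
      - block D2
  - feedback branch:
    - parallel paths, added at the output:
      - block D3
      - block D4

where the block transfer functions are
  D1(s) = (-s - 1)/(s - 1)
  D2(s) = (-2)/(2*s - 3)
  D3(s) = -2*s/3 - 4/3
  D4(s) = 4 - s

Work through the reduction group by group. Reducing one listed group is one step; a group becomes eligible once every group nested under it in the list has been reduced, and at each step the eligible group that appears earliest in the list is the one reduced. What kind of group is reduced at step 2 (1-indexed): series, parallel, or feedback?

Step 1 - parallel reduction of D1, D2
Step 2 - parallel reduction of D3, D4
Step 3 - apply the feedback formula to (D1+D2), (D3+D4)
The group at step 2 is a parallel group.

Hence the answer: parallel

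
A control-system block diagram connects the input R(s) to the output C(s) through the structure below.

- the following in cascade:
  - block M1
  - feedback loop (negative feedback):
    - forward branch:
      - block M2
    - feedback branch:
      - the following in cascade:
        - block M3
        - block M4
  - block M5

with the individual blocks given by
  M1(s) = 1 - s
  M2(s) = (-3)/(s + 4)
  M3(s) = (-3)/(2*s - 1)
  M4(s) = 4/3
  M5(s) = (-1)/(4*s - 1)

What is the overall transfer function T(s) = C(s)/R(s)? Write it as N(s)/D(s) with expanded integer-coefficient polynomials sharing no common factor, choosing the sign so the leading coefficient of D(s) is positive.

[1] reduce the series chain M3, M4; result (-4)/(2*s - 1)
[2] apply the feedback formula to M2, (M3*M4); result (3 - 6*s)/(2*s^2 + 7*s + 8)
[3] multiply M1, [M2/(1+M2*(M3*M4))], M5 (series), giving the overall T(s)

Therefore the answer is (-6*s^2 + 9*s - 3)/(8*s^3 + 26*s^2 + 25*s - 8).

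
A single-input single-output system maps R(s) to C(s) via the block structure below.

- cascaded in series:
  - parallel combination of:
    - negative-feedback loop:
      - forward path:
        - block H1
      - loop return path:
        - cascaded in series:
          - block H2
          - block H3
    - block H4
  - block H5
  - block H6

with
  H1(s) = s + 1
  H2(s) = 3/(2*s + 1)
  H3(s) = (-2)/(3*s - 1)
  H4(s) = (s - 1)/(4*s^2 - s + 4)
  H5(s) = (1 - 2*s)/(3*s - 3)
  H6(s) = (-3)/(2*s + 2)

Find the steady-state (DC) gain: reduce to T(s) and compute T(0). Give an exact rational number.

Answer: -3/56

Working:
[1] series reduction of H2, H3 = (-6)/(6*s^2 + s - 1)
[2] apply the feedback formula to H1, (H2*H3) = (6*s^3 + 7*s^2 - 1)/(6*s^2 - 5*s - 7)
[3] reduce the parallel group [H1/(1+H1*(H2*H3))], H4 = (24*s^5 + 22*s^4 + 23*s^3 + 13*s^2 - s + 3)/(24*s^4 - 26*s^3 + s^2 - 13*s - 28)
[4] multiply ([H1/(1+H1*(H2*H3))]+H4), H5, H6 (series) = (48*s^6 + 20*s^5 + 24*s^4 + 3*s^3 - 15*s^2 + 7*s - 3)/(48*s^6 - 52*s^5 - 46*s^4 + 26*s^3 - 58*s^2 + 26*s + 56)
Step 4 gives the overall T(s). Then T(0) = -3/56.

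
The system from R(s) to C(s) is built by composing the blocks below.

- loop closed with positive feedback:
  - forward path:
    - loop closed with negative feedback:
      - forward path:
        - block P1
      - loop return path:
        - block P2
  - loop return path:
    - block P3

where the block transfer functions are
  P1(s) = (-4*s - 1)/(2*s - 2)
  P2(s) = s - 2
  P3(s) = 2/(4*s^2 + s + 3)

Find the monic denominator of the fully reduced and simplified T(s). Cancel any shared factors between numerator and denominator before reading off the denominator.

[1] collapse the loop (P1 forward, P2 return): (4*s + 1)/(4*s^2 - 9*s)
[2] reduce the feedback loop with forward [P1/(1+P1*P2)] and return P3: (16*s^3 + 8*s^2 + 13*s + 3)/(16*s^4 - 32*s^3 + 3*s^2 - 35*s - 2)
Step 2 gives the fully reduced T(s), with no common factor left to cancel. The denominator's leading coefficient is 16, so divide each of its coefficients by 16 to get the monic form.

Final answer: s^4 - 2*s^3 + 3*s^2/16 - 35*s/16 - 1/8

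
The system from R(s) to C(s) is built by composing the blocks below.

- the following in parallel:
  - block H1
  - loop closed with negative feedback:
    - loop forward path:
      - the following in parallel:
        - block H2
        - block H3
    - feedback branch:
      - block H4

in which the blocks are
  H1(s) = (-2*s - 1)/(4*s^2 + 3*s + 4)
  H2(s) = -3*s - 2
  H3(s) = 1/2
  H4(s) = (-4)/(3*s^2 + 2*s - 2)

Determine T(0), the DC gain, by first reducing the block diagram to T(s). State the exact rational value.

Reducing step by step:

Step 1 - sum the parallel branches H2, H3: -3*s - 3/2
Step 2 - close the feedback loop around (H2+H3), H4: (-18*s^3 - 21*s^2 + 6*s + 6)/(6*s^2 + 28*s + 8)
Step 3 - reduce the parallel group H1, [(H2+H3)/(1+(H2+H3)*H4)]: (-72*s^5 - 138*s^4 - 123*s^3 - 104*s^2 - 2*s + 16)/(24*s^4 + 130*s^3 + 140*s^2 + 136*s + 32)
Step 3 gives the overall T(s). Then T(0) = 16/32 = 1/2.

Answer: 1/2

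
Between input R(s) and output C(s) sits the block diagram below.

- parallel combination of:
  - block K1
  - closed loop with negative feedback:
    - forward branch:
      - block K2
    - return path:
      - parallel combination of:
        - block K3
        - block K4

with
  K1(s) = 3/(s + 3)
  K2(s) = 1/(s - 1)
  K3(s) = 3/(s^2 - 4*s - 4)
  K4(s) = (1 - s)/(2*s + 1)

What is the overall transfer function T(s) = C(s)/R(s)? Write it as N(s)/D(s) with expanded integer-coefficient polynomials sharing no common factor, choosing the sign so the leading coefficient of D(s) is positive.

The answer is (8*s^4 - 31*s^3 - 33*s^2 + 2*s - 3)/(2*s^5 - 4*s^4 - 30*s^3 + 14*s^2 + 45*s + 9).

Reasoning:
1. reduce the parallel group K3, K4; result (-s^3 + 5*s^2 + 6*s - 1)/(2*s^3 - 7*s^2 - 12*s - 4)
2. feedback reduction of K2, (K3+K4); result (2*s^3 - 7*s^2 - 12*s - 4)/(2*s^4 - 10*s^3 + 14*s + 3)
3. parallel reduction of K1, [K2/(1+K2*(K3+K4))], which is the overall transfer function T(s) = C(s)/R(s) in lowest terms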